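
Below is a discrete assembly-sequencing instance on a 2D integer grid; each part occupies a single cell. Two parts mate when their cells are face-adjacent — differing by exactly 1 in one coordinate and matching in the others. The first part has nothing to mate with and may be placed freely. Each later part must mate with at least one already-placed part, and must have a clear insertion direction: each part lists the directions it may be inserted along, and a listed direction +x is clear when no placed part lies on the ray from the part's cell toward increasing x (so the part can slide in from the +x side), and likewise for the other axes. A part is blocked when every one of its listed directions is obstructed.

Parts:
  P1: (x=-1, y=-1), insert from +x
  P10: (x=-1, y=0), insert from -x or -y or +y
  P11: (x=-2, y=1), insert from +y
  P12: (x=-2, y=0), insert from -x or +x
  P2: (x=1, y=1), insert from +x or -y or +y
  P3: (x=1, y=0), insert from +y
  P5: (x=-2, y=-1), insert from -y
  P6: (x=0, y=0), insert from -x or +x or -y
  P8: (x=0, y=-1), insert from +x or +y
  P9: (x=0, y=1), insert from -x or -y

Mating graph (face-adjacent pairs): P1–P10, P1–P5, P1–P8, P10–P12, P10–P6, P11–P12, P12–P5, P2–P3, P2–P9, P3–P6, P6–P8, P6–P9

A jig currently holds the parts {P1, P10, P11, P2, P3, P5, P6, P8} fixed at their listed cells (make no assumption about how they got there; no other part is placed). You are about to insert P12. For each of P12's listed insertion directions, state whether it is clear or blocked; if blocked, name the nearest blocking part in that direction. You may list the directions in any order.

+x: blocked by P10; -x: clear

-x: ray from P12(-2, 0) has no placed part ⇒ clear
+x: nearest on ray is P10@(-1, 0) ⇒ blocked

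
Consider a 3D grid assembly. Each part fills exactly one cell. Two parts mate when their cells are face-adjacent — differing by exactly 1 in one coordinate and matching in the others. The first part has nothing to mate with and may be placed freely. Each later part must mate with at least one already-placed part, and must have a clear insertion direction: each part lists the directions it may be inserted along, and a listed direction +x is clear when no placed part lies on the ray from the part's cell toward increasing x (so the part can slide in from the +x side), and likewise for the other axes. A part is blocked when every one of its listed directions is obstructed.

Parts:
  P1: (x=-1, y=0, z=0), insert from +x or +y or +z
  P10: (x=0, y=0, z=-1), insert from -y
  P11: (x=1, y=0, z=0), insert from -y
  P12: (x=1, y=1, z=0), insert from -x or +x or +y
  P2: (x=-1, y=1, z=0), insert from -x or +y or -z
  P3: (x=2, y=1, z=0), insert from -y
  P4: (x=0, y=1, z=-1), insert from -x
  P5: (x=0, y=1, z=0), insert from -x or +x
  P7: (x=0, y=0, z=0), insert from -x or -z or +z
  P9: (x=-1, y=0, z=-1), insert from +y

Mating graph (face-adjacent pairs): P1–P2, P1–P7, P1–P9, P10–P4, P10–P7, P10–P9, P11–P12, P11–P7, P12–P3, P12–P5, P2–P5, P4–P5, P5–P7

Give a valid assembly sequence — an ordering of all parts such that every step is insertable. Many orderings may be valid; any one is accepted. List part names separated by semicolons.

P10; P7; P5; P4; P1; P9; P2; P11; P12; P3

1. P10@(0, 0, -1) [-y clear] — {P10}
2. P7@(0, 0, 0) [-x clear] — {P10, P7}
3. P5@(0, 1, 0) [-x clear] — {P10, P5, P7}
4. P4@(0, 1, -1) [-x clear] — {P10, P4, P5, P7}
5. P1@(-1, 0, 0) [+y clear] — {P1, P10, P4, P5, P7}
6. P9@(-1, 0, -1) [+y clear] — {P1, P10, P4, P5, P7, P9}
7. P2@(-1, 1, 0) [-x clear] — {P1, P10, P2, P4, P5, P7, P9}
8. P11@(1, 0, 0) [-y clear] — {P1, P10, P11, P2, P4, P5, P7, P9}
9. P12@(1, 1, 0) [+x clear] — {P1, P10, P11, P12, P2, P4, P5, P7, P9}
10. P3@(2, 1, 0) [-y clear] — {P1, P10, P11, P12, P2, P3, P4, P5, P7, P9}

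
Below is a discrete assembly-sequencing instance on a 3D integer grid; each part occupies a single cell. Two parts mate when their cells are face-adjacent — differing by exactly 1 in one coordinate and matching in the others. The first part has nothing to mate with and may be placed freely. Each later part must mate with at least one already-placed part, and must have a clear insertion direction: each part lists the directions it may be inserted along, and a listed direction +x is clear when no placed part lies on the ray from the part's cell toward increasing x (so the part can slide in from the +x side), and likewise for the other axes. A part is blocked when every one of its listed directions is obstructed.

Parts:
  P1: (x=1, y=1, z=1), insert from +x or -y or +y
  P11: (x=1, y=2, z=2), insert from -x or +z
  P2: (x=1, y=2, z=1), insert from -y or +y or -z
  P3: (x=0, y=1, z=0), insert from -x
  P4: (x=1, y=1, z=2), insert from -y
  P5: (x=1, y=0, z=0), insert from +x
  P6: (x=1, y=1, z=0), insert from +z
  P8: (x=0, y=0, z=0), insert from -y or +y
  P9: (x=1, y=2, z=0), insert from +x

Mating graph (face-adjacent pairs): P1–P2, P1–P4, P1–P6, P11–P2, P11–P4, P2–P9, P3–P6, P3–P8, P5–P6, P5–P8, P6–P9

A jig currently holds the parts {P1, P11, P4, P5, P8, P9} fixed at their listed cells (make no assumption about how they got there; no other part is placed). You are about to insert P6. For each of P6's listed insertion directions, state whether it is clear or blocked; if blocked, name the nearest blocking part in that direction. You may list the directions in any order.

+z: blocked by P1

+z: nearest on ray is P1@(1, 1, 1) ⇒ blocked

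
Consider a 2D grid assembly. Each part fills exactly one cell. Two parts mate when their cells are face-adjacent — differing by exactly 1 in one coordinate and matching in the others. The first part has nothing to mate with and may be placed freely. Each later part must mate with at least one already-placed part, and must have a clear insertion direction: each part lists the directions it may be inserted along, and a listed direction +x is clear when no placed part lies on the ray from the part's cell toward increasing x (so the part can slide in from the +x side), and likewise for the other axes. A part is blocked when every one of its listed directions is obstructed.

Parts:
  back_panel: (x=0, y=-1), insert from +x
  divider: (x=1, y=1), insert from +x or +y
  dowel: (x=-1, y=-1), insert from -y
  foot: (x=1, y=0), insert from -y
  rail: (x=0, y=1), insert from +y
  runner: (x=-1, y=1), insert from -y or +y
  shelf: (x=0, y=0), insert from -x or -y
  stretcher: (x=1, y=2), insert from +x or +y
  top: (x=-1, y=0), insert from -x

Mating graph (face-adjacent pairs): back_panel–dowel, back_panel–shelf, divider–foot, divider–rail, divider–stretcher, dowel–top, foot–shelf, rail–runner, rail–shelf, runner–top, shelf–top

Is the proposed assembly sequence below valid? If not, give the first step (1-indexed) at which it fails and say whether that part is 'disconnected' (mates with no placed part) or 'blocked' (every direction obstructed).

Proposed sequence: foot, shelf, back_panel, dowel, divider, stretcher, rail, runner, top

1. foot@(1, 0) [-y clear] — {foot}
2. shelf@(0, 0) [-x clear] — {foot, shelf}
3. back_panel@(0, -1) [+x clear] — {back_panel, foot, shelf}
4. dowel@(-1, -1) [-y clear] — {back_panel, dowel, foot, shelf}
5. divider@(1, 1) [+x clear] — {back_panel, divider, dowel, foot, shelf}
6. stretcher@(1, 2) [+x clear] — {back_panel, divider, dowel, foot, shelf, stretcher}
7. rail@(0, 1) [+y clear] — {back_panel, divider, dowel, foot, rail, shelf, stretcher}
8. runner@(-1, 1) [+y clear] — {back_panel, divider, dowel, foot, rail, runner, shelf, stretcher}
9. top@(-1, 0) [-x clear] — {back_panel, divider, dowel, foot, rail, runner, shelf, stretcher, top}

Valid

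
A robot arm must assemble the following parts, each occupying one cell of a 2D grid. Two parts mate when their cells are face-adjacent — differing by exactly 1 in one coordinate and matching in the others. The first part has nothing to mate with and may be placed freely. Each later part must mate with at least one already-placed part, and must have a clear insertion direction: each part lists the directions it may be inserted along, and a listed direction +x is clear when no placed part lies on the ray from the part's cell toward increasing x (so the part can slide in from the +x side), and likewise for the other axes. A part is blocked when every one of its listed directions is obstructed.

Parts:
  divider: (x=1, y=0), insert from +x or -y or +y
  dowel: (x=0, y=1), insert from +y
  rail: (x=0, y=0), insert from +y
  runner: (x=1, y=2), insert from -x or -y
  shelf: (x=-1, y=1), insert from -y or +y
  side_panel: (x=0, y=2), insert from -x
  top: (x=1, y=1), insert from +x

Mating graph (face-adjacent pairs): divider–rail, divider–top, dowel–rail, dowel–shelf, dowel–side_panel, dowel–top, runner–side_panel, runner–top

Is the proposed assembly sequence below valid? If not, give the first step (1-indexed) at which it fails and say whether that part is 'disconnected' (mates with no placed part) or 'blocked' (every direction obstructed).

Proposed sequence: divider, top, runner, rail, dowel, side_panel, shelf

Valid

1. divider@(1, 0) [+x clear] — {divider}
2. top@(1, 1) [+x clear] — {divider, top}
3. runner@(1, 2) [-x clear] — {divider, runner, top}
4. rail@(0, 0) [+y clear] — {divider, rail, runner, top}
5. dowel@(0, 1) [+y clear] — {divider, dowel, rail, runner, top}
6. side_panel@(0, 2) [-x clear] — {divider, dowel, rail, runner, side_panel, top}
7. shelf@(-1, 1) [-y clear] — {divider, dowel, rail, runner, shelf, side_panel, top}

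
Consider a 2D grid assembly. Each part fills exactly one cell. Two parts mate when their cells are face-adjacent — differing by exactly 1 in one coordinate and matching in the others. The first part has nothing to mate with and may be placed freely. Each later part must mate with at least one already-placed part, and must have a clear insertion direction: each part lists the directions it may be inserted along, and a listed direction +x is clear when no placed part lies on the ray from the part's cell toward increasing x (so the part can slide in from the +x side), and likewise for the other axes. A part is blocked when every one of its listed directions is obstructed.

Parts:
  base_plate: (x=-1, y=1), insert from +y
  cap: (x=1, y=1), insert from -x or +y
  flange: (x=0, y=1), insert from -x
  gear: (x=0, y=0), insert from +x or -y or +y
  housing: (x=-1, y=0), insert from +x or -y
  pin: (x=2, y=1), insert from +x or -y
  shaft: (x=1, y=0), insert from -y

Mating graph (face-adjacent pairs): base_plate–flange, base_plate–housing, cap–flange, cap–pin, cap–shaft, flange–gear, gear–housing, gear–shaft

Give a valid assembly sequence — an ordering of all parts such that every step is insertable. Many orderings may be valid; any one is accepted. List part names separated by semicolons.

1. housing@(-1, 0) [+x clear] — {housing}
2. gear@(0, 0) [+x clear] — {gear, housing}
3. flange@(0, 1) [-x clear] — {flange, gear, housing}
4. base_plate@(-1, 1) [+y clear] — {base_plate, flange, gear, housing}
5. shaft@(1, 0) [-y clear] — {base_plate, flange, gear, housing, shaft}
6. cap@(1, 1) [+y clear] — {base_plate, cap, flange, gear, housing, shaft}
7. pin@(2, 1) [+x clear] — {base_plate, cap, flange, gear, housing, pin, shaft}

housing; gear; flange; base_plate; shaft; cap; pin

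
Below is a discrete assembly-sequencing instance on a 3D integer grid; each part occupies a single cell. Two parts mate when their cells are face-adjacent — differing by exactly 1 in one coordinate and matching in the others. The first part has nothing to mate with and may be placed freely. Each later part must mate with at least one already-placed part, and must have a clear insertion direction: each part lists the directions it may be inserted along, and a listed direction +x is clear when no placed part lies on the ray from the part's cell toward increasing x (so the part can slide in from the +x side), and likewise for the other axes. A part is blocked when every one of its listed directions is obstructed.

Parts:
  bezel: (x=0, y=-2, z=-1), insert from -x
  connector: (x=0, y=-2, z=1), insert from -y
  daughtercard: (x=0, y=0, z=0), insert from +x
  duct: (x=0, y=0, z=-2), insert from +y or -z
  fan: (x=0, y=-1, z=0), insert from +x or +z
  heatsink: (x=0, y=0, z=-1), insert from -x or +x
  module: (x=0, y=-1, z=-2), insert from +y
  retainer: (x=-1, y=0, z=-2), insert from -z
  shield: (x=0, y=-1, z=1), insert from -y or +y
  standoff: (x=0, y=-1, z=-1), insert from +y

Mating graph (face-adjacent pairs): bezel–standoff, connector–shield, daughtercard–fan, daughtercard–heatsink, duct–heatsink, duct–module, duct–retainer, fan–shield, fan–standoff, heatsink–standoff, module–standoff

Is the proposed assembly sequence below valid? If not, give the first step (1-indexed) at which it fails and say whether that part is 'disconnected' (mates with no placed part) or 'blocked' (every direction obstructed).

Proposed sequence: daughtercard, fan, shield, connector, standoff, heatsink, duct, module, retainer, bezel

1. daughtercard@(0, 0, 0) [+x clear] — {daughtercard}
2. fan@(0, -1, 0) [+x clear] — {daughtercard, fan}
3. shield@(0, -1, 1) [-y clear] — {daughtercard, fan, shield}
4. connector@(0, -2, 1) [-y clear] — {connector, daughtercard, fan, shield}
5. standoff@(0, -1, -1) [+y clear] — {connector, daughtercard, fan, shield, standoff}
6. heatsink@(0, 0, -1) [-x clear] — {connector, daughtercard, fan, heatsink, shield, standoff}
7. duct@(0, 0, -2) [+y clear] — {connector, daughtercard, duct, fan, heatsink, shield, standoff}
8. module@(0, -1, -2) — +y all obstructed ⇒ blocked

Invalid at step 8 (blocked)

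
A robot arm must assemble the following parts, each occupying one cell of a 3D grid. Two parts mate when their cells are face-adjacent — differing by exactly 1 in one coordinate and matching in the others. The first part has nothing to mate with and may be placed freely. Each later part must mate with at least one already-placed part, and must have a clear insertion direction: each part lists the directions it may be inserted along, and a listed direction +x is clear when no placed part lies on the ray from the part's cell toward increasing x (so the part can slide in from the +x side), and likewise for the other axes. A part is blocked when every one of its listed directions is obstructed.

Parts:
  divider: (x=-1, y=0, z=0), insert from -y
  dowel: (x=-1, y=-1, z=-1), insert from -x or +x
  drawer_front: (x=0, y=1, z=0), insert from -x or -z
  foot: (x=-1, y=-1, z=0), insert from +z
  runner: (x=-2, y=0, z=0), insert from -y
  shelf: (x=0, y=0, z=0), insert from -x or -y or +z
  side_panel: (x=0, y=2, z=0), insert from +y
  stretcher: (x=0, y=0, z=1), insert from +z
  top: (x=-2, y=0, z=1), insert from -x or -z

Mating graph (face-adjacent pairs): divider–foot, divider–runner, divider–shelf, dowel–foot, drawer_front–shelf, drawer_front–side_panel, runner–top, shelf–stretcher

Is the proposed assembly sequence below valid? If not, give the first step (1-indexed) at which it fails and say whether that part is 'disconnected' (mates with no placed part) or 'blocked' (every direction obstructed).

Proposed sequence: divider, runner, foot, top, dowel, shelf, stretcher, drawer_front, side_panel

Valid

1. divider@(-1, 0, 0) [-y clear] — {divider}
2. runner@(-2, 0, 0) [-y clear] — {divider, runner}
3. foot@(-1, -1, 0) [+z clear] — {divider, foot, runner}
4. top@(-2, 0, 1) [-x clear] — {divider, foot, runner, top}
5. dowel@(-1, -1, -1) [-x clear] — {divider, dowel, foot, runner, top}
6. shelf@(0, 0, 0) [-y clear] — {divider, dowel, foot, runner, shelf, top}
7. stretcher@(0, 0, 1) [+z clear] — {divider, dowel, foot, runner, shelf, stretcher, top}
8. drawer_front@(0, 1, 0) [-x clear] — {divider, dowel, drawer_front, foot, runner, shelf, stretcher, top}
9. side_panel@(0, 2, 0) [+y clear] — {divider, dowel, drawer_front, foot, runner, shelf, side_panel, stretcher, top}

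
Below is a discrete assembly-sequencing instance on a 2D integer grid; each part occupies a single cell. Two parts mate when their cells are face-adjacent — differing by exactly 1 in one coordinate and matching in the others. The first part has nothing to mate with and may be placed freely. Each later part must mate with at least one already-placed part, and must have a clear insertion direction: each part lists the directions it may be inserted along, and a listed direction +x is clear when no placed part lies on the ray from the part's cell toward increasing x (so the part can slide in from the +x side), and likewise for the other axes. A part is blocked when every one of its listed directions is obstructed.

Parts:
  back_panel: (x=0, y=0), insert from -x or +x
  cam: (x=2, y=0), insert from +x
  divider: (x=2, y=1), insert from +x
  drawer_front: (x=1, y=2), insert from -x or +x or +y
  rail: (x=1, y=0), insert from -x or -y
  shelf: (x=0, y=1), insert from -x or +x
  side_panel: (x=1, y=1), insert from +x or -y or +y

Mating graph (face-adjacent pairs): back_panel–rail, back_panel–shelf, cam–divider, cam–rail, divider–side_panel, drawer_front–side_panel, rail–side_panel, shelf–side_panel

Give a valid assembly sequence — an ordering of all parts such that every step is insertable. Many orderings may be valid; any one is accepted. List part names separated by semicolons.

drawer_front; side_panel; divider; shelf; rail; cam; back_panel

1. drawer_front@(1, 2) [-x clear] — {drawer_front}
2. side_panel@(1, 1) [+x clear] — {drawer_front, side_panel}
3. divider@(2, 1) [+x clear] — {divider, drawer_front, side_panel}
4. shelf@(0, 1) [-x clear] — {divider, drawer_front, shelf, side_panel}
5. rail@(1, 0) [-x clear] — {divider, drawer_front, rail, shelf, side_panel}
6. cam@(2, 0) [+x clear] — {cam, divider, drawer_front, rail, shelf, side_panel}
7. back_panel@(0, 0) [-x clear] — {back_panel, cam, divider, drawer_front, rail, shelf, side_panel}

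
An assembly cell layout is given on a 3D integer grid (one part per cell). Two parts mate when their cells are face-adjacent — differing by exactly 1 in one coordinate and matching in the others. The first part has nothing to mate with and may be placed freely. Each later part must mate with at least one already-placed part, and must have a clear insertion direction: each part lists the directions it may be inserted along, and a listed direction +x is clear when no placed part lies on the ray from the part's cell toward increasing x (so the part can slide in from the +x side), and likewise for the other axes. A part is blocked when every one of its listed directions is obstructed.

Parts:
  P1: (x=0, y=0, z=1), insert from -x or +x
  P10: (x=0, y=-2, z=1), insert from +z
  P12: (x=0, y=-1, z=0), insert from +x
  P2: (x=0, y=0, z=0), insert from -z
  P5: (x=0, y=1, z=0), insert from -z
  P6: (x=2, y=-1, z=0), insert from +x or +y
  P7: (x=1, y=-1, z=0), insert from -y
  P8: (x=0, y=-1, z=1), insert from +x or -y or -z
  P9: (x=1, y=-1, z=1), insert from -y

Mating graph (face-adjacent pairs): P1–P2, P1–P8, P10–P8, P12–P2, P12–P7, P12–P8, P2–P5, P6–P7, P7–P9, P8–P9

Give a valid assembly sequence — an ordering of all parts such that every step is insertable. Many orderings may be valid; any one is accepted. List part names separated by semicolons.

P2; P12; P8; P9; P1; P10; P5; P7; P6

1. P2@(0, 0, 0) [-z clear] — {P2}
2. P12@(0, -1, 0) [+x clear] — {P12, P2}
3. P8@(0, -1, 1) [+x clear] — {P12, P2, P8}
4. P9@(1, -1, 1) [-y clear] — {P12, P2, P8, P9}
5. P1@(0, 0, 1) [-x clear] — {P1, P12, P2, P8, P9}
6. P10@(0, -2, 1) [+z clear] — {P1, P10, P12, P2, P8, P9}
7. P5@(0, 1, 0) [-z clear] — {P1, P10, P12, P2, P5, P8, P9}
8. P7@(1, -1, 0) [-y clear] — {P1, P10, P12, P2, P5, P7, P8, P9}
9. P6@(2, -1, 0) [+x clear] — {P1, P10, P12, P2, P5, P6, P7, P8, P9}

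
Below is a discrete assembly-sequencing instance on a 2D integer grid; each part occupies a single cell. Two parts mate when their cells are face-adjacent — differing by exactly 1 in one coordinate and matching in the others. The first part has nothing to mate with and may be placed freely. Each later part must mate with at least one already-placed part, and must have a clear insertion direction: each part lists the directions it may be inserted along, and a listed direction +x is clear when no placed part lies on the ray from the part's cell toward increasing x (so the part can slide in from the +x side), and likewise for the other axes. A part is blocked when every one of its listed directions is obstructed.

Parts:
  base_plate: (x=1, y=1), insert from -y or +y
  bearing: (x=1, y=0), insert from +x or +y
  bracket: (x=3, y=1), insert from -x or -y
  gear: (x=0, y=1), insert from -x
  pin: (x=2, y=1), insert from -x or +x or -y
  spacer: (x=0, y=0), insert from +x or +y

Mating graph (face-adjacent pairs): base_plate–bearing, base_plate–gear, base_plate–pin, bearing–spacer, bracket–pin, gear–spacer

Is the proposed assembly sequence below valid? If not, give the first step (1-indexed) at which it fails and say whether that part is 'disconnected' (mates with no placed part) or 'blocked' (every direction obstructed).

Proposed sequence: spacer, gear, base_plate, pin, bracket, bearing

1. spacer@(0, 0) [+x clear] — {spacer}
2. gear@(0, 1) [-x clear] — {gear, spacer}
3. base_plate@(1, 1) [-y clear] — {base_plate, gear, spacer}
4. pin@(2, 1) [+x clear] — {base_plate, gear, pin, spacer}
5. bracket@(3, 1) [-y clear] — {base_plate, bracket, gear, pin, spacer}
6. bearing@(1, 0) [+x clear] — {base_plate, bearing, bracket, gear, pin, spacer}

Valid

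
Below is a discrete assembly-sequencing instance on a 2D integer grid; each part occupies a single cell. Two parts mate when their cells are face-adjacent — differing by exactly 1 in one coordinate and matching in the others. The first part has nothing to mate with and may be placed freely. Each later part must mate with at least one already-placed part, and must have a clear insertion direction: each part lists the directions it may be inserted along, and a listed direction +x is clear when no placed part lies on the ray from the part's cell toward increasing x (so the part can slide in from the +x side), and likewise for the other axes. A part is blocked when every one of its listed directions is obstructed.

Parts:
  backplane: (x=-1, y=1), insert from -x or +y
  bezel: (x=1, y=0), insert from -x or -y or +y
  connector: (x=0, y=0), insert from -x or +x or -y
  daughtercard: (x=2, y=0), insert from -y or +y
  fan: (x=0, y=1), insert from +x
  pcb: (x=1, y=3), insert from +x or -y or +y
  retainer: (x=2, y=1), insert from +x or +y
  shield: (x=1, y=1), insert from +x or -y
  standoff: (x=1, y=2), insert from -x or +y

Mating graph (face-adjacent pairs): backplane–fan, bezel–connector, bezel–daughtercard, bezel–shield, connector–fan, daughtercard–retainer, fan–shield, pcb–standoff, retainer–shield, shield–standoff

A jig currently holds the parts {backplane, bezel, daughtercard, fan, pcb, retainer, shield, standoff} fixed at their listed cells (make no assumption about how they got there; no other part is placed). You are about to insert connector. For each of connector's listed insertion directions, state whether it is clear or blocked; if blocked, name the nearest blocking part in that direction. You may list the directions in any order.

-x: ray from connector(0, 0) has no placed part ⇒ clear
+x: nearest on ray is bezel@(1, 0) ⇒ blocked
-y: ray from connector(0, 0) has no placed part ⇒ clear

+x: blocked by bezel; -x: clear; -y: clear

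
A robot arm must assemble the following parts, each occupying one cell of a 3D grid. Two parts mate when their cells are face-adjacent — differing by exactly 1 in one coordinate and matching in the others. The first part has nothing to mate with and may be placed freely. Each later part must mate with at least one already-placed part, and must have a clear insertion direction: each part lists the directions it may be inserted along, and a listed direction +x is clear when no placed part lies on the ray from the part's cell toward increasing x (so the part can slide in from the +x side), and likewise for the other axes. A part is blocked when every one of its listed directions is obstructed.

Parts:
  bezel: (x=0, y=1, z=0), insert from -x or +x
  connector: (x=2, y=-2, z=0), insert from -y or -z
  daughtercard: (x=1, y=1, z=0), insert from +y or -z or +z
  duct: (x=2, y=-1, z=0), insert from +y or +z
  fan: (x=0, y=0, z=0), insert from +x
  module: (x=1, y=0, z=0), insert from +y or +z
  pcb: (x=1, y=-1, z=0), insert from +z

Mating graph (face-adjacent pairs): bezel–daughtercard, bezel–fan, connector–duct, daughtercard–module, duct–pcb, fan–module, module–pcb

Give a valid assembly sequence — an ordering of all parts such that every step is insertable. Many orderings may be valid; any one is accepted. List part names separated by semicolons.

bezel; daughtercard; fan; module; pcb; duct; connector

1. bezel@(0, 1, 0) [-x clear] — {bezel}
2. daughtercard@(1, 1, 0) [+y clear] — {bezel, daughtercard}
3. fan@(0, 0, 0) [+x clear] — {bezel, daughtercard, fan}
4. module@(1, 0, 0) [+z clear] — {bezel, daughtercard, fan, module}
5. pcb@(1, -1, 0) [+z clear] — {bezel, daughtercard, fan, module, pcb}
6. duct@(2, -1, 0) [+y clear] — {bezel, daughtercard, duct, fan, module, pcb}
7. connector@(2, -2, 0) [-y clear] — {bezel, connector, daughtercard, duct, fan, module, pcb}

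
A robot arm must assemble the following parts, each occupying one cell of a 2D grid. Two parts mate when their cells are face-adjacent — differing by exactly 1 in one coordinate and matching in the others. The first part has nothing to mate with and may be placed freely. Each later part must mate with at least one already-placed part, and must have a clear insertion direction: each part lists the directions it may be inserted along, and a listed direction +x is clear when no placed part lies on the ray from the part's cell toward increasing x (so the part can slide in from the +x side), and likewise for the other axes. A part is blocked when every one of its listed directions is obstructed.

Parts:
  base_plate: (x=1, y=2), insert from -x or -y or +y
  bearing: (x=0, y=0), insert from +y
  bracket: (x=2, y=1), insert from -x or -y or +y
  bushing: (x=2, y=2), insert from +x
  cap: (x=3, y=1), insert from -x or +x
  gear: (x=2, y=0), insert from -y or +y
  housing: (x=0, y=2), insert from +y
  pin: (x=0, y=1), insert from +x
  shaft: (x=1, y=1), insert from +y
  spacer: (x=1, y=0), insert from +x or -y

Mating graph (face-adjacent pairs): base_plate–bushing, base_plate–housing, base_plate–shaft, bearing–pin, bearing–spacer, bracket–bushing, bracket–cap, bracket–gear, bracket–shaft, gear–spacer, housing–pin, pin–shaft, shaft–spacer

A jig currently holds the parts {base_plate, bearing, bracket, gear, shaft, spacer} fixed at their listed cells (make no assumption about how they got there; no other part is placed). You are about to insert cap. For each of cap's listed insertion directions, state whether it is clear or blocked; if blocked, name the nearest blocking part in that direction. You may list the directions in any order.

-x: nearest on ray is bracket@(2, 1) ⇒ blocked
+x: ray from cap(3, 1) has no placed part ⇒ clear

+x: clear; -x: blocked by bracket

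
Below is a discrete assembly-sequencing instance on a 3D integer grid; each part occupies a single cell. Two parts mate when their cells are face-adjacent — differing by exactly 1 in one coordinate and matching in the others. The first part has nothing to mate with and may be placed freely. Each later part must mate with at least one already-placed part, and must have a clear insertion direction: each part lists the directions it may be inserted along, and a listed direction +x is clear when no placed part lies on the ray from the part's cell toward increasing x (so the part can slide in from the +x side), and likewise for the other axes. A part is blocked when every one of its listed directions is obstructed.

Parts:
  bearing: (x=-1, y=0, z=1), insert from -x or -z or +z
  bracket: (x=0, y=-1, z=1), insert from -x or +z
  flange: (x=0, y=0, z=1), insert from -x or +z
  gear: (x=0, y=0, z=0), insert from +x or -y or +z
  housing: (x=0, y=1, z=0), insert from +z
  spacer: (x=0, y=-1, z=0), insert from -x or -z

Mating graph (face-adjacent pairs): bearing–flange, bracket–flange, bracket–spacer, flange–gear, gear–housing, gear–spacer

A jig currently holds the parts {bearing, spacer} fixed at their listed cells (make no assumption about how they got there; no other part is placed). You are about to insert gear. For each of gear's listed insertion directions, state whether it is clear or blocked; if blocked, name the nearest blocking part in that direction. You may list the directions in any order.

+x: clear; +z: clear; -y: blocked by spacer

+x: ray from gear(0, 0, 0) has no placed part ⇒ clear
-y: nearest on ray is spacer@(0, -1, 0) ⇒ blocked
+z: ray from gear(0, 0, 0) has no placed part ⇒ clear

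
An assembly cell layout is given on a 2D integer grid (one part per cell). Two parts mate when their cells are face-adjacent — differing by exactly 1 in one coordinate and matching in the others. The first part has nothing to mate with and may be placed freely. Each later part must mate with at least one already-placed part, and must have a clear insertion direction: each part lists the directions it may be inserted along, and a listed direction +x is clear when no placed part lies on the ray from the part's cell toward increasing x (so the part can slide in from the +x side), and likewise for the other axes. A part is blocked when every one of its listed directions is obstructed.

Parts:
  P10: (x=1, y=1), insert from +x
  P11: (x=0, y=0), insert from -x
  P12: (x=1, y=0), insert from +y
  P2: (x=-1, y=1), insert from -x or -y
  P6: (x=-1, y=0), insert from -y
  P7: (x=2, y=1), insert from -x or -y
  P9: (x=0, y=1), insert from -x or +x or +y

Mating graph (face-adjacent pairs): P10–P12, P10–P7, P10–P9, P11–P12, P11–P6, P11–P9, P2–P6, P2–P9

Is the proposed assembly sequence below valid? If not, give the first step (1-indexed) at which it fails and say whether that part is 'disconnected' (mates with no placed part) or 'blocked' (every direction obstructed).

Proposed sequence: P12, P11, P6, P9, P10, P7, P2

Valid

1. P12@(1, 0) [+y clear] — {P12}
2. P11@(0, 0) [-x clear] — {P11, P12}
3. P6@(-1, 0) [-y clear] — {P11, P12, P6}
4. P9@(0, 1) [-x clear] — {P11, P12, P6, P9}
5. P10@(1, 1) [+x clear] — {P10, P11, P12, P6, P9}
6. P7@(2, 1) [-y clear] — {P10, P11, P12, P6, P7, P9}
7. P2@(-1, 1) [-x clear] — {P10, P11, P12, P2, P6, P7, P9}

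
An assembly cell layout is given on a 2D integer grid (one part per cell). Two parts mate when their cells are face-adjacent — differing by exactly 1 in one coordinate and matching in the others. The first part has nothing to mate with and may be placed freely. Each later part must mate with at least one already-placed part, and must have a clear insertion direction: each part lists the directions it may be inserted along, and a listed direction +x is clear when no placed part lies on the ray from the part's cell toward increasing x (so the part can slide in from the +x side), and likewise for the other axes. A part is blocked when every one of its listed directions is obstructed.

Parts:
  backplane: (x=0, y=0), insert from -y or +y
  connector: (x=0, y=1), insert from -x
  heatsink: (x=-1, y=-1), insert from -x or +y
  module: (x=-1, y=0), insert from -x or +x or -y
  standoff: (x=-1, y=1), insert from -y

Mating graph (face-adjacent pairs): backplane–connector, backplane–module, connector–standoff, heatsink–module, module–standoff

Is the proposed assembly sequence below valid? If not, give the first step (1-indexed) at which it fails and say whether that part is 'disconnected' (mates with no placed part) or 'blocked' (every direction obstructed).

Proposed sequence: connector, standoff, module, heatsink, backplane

1. connector@(0, 1) [-x clear] — {connector}
2. standoff@(-1, 1) [-y clear] — {connector, standoff}
3. module@(-1, 0) [-x clear] — {connector, module, standoff}
4. heatsink@(-1, -1) [-x clear] — {connector, heatsink, module, standoff}
5. backplane@(0, 0) [-y clear] — {backplane, connector, heatsink, module, standoff}

Valid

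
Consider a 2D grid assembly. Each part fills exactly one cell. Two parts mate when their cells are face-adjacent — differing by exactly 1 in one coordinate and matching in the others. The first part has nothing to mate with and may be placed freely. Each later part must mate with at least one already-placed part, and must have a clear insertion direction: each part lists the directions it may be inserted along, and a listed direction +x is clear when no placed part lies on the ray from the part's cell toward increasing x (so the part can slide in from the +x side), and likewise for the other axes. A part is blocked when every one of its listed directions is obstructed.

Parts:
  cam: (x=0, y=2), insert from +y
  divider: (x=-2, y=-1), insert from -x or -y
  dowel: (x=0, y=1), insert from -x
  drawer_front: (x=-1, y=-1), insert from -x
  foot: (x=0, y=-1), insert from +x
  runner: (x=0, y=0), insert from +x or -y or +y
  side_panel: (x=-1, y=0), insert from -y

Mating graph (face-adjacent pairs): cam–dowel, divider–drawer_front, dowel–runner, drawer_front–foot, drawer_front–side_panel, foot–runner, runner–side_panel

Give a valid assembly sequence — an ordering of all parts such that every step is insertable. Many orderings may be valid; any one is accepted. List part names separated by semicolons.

cam; dowel; runner; foot; side_panel; drawer_front; divider

1. cam@(0, 2) [+y clear] — {cam}
2. dowel@(0, 1) [-x clear] — {cam, dowel}
3. runner@(0, 0) [+x clear] — {cam, dowel, runner}
4. foot@(0, -1) [+x clear] — {cam, dowel, foot, runner}
5. side_panel@(-1, 0) [-y clear] — {cam, dowel, foot, runner, side_panel}
6. drawer_front@(-1, -1) [-x clear] — {cam, dowel, drawer_front, foot, runner, side_panel}
7. divider@(-2, -1) [-x clear] — {cam, divider, dowel, drawer_front, foot, runner, side_panel}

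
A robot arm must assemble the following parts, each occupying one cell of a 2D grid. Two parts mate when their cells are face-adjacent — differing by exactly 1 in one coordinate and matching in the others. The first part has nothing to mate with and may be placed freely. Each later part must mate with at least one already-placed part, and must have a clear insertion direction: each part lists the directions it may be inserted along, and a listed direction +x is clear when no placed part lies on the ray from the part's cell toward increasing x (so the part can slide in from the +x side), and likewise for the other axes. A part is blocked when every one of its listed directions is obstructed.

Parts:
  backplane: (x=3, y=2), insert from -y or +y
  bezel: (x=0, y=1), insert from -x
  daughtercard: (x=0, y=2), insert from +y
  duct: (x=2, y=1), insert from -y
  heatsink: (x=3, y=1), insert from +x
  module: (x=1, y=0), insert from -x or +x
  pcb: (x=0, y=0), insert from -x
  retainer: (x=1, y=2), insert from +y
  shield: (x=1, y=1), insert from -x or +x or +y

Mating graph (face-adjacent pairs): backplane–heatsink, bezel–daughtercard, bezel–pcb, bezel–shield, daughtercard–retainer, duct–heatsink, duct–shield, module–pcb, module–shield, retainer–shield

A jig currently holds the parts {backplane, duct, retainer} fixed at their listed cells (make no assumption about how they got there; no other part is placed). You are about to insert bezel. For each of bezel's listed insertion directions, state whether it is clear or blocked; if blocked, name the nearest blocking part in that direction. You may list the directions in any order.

-x: ray from bezel(0, 1) has no placed part ⇒ clear

-x: clear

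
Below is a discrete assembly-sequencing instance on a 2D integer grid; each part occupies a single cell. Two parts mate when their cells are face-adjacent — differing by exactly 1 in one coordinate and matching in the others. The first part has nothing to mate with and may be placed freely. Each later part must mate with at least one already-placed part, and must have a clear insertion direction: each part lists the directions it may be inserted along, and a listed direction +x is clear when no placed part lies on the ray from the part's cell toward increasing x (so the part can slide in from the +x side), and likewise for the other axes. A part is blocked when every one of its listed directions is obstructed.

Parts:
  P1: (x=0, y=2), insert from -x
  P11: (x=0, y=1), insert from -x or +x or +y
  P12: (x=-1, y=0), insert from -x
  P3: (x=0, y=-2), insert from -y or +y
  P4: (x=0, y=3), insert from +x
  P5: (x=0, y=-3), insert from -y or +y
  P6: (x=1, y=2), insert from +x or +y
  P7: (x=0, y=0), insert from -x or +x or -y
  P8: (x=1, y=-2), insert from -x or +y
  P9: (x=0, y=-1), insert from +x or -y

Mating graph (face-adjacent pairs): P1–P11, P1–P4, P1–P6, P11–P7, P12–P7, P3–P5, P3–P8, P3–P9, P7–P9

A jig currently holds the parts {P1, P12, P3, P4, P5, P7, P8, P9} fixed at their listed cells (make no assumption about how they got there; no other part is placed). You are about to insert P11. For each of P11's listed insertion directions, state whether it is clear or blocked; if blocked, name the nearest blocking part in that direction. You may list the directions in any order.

+x: clear; +y: blocked by P1; -x: clear

-x: ray from P11(0, 1) has no placed part ⇒ clear
+x: ray from P11(0, 1) has no placed part ⇒ clear
+y: nearest on ray is P1@(0, 2) ⇒ blocked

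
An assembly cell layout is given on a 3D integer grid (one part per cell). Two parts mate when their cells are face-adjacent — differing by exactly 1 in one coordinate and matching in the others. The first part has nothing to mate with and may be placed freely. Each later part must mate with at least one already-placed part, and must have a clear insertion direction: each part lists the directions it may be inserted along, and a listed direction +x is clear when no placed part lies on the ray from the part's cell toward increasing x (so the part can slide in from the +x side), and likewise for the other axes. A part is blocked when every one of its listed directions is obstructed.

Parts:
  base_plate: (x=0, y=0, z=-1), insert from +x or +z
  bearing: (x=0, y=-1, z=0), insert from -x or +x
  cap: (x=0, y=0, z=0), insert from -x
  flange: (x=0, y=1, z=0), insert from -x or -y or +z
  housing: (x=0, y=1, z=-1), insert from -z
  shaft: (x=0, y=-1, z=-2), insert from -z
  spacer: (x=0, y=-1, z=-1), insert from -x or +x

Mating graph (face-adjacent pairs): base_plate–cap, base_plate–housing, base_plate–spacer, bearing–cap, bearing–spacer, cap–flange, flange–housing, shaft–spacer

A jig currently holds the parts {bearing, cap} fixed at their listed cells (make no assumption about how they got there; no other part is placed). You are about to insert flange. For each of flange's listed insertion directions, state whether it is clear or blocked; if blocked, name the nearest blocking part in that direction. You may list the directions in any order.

-x: ray from flange(0, 1, 0) has no placed part ⇒ clear
-y: nearest on ray is cap@(0, 0, 0) ⇒ blocked
+z: ray from flange(0, 1, 0) has no placed part ⇒ clear

+z: clear; -x: clear; -y: blocked by cap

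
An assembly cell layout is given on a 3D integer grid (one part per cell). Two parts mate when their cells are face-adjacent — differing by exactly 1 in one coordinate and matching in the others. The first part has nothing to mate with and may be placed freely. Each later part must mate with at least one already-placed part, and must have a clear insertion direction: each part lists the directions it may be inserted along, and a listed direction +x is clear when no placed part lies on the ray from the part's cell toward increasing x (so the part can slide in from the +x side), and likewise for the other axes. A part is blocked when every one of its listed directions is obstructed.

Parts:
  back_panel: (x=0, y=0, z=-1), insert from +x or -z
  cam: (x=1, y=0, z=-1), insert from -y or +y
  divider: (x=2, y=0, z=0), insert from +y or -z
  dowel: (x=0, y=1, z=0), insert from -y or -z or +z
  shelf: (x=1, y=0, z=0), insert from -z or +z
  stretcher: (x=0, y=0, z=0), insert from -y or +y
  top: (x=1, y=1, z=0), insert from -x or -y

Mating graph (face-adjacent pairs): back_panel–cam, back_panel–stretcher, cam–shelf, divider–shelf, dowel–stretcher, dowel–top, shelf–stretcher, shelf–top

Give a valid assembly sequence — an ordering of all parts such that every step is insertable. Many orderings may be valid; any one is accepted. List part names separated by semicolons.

stretcher; dowel; top; shelf; divider; cam; back_panel

1. stretcher@(0, 0, 0) [-y clear] — {stretcher}
2. dowel@(0, 1, 0) [-z clear] — {dowel, stretcher}
3. top@(1, 1, 0) [-y clear] — {dowel, stretcher, top}
4. shelf@(1, 0, 0) [-z clear] — {dowel, shelf, stretcher, top}
5. divider@(2, 0, 0) [+y clear] — {divider, dowel, shelf, stretcher, top}
6. cam@(1, 0, -1) [-y clear] — {cam, divider, dowel, shelf, stretcher, top}
7. back_panel@(0, 0, -1) [-z clear] — {back_panel, cam, divider, dowel, shelf, stretcher, top}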